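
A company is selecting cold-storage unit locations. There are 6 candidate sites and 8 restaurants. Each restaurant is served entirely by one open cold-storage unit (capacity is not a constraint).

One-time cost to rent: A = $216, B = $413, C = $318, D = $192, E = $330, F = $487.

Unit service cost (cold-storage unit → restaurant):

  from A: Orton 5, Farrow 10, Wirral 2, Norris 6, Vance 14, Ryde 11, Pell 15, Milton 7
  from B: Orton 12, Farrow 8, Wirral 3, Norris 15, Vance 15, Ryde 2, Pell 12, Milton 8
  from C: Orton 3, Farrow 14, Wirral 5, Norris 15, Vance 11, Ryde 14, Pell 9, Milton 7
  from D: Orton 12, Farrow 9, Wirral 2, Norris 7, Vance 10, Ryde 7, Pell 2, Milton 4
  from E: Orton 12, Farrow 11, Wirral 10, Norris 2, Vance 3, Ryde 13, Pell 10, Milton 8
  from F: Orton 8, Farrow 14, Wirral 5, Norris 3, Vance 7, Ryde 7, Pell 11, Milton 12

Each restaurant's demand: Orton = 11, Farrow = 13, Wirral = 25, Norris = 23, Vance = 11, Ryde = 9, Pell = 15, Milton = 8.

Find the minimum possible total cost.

For any fixed open set, each restaurant goes to its cheapest open site; total = fixed + service.
{D}: Orton→D 12·11=132, Farrow→D 9·13=117, Wirral→D 2·25=50, Norris→D 7·23=161, Vance→D 10·11=110, Ryde→D 7·9=63, Pell→D 2·15=30, Milton→D 4·8=32. Service 695; fixed 192; total 887.
{A, D}: Orton→A 5·11=55, Farrow→D 9·13=117, Wirral→A 2·25=50, Norris→A 6·23=138, Vance→D 10·11=110, Ryde→D 7·9=63, Pell→D 2·15=30, Milton→D 4·8=32. Service 595; fixed 408; total 1003.
{D, E}: service 503 + fixed 522 = 1025
{A, B, C, D, E, F}: Orton→C 3·11=33, Farrow→B 8·13=104, Wirral→A 2·25=50, Norris→E 2·23=46, Vance→E 3·11=33, Ryde→B 2·9=18, Pell→D 2·15=30, Milton→D 4·8=32. Service 346; fixed 1956; total 2302.
No other subset beats 887.

Minimum total cost: 887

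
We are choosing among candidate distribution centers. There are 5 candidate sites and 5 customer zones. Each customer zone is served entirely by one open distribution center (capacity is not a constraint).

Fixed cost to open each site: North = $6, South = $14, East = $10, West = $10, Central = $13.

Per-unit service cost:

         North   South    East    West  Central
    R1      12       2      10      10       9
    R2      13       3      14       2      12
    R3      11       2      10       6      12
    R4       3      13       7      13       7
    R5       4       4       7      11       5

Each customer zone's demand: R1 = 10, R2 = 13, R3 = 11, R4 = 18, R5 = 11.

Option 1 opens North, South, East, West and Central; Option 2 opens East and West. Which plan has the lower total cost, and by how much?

Option 1: {North, South, East, West, Central}: R1→South 2·10=20, R2→West 2·13=26, R3→South 2·11=22, R4→North 3·18=54, R5→North 4·11=44. Service 166; fixed 53; total 219.
Option 2: {East, West}: R1→East 10·10=100, R2→West 2·13=26, R3→West 6·11=66, R4→East 7·18=126, R5→East 7·11=77. Service 395; fixed 20; total 415.
Difference: |219 − 415| = 196.

Option 1 is cheaper by 196.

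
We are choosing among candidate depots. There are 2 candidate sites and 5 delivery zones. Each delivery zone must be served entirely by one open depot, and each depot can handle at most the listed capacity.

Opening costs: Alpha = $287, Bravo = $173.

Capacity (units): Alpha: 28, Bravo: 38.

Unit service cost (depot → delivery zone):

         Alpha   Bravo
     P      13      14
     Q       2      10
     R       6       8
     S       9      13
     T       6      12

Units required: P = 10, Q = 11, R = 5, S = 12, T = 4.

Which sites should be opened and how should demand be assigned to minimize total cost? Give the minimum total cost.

Open {Alpha, Bravo}: P→Bravo 14·10=140, Q→Alpha 2·11=22, R→Bravo 8·5=40, S→Alpha 9·12=108, T→Alpha 6·4=24.
Loads: Alpha carries 27/28, Bravo carries 15/38. Service 334; fixed 460; total 794.
Next best feasible plan costs 808.

Minimum total cost: 794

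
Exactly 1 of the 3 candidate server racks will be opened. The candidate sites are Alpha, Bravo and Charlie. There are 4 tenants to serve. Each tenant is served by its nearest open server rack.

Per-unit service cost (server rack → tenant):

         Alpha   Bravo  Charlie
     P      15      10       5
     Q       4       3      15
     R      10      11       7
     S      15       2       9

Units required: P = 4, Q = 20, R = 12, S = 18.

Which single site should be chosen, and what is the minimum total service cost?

Choose Bravo only; total service cost 268.

With exactly 1 open, each tenant uses its cheapest among the chosen.
{Bravo}: P→Bravo 10·4=40, Q→Bravo 3·20=60, R→Bravo 11·12=132, S→Bravo 2·18=36. Service cost 268.
{Alpha}: service cost 530
{Charlie}: service cost 566
Among all 3 size-1 choices, {Bravo} is lowest.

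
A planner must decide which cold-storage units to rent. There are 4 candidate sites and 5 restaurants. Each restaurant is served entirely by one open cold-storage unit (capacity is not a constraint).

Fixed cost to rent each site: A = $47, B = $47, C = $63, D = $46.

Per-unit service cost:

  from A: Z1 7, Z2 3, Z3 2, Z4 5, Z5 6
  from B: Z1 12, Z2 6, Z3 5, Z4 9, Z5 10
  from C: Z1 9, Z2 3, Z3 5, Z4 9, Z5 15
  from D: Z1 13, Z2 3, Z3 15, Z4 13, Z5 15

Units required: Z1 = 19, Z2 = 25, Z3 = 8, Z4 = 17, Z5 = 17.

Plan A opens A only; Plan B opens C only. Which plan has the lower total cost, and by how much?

Plan A is cheaper by 299.

Plan A: {A}: Z1→A 7·19=133, Z2→A 3·25=75, Z3→A 2·8=16, Z4→A 5·17=85, Z5→A 6·17=102. Service 411; fixed 47; total 458.
Plan B: {C}: Z1→C 9·19=171, Z2→C 3·25=75, Z3→C 5·8=40, Z4→C 9·17=153, Z5→C 15·17=255. Service 694; fixed 63; total 757.
Difference: |458 − 757| = 299.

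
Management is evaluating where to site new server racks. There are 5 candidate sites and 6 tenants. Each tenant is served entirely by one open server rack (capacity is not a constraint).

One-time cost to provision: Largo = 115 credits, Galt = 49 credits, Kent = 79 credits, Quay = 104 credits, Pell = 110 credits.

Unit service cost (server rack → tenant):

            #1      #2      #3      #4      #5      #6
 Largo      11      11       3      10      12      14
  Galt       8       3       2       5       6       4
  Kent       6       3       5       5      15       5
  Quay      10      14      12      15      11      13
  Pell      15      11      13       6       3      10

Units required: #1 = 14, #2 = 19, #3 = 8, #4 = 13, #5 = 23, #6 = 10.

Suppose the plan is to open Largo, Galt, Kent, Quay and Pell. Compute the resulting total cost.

Each tenant is assigned to its cheapest site among the open ones.
{Largo, Galt, Kent, Quay, Pell}: #1→Kent 6·14=84, #2→Galt 3·19=57, #3→Galt 2·8=16, #4→Galt 5·13=65, #5→Pell 3·23=69, #6→Galt 4·10=40. Service 331; fixed 457; total 788.

Total cost: 788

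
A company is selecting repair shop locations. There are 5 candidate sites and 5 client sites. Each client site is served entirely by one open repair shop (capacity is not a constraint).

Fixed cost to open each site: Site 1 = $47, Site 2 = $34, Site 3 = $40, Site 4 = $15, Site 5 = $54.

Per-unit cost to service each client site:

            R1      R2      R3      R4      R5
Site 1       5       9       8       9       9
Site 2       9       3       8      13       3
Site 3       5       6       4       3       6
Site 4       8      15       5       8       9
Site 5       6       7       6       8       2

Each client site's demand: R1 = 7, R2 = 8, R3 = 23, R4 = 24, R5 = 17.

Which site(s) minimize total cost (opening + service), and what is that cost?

For any fixed open set, each client site goes to its cheapest open site; total = fixed + service.
{Site 2, Site 3}: R1→Site 3 5·7=35, R2→Site 2 3·8=24, R3→Site 3 4·23=92, R4→Site 3 3·24=72, R5→Site 2 3·17=51. Service 274; fixed 74; total 348.
{Site 2, Site 3, Site 4}: service 274 + fixed 89 = 363
{Site 3, Site 5}: R1→Site 3 5·7=35, R2→Site 3 6·8=48, R3→Site 3 4·23=92, R4→Site 3 3·24=72, R5→Site 5 2·17=34. Service 281; fixed 94; total 375.
{Site 1, Site 2, Site 3, Site 4, Site 5}: service 257 + fixed 190 = 447
No other subset beats 348.

Open Site 2 and Site 3; minimum total cost 348.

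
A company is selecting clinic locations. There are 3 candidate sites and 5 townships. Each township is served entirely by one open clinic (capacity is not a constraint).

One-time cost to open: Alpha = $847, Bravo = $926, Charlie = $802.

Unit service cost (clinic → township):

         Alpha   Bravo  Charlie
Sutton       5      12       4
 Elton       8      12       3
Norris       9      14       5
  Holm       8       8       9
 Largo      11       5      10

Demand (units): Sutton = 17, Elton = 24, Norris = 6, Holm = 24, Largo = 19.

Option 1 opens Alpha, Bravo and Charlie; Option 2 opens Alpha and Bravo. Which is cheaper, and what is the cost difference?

Option 1: {Alpha, Bravo, Charlie}: Sutton→Charlie 4·17=68, Elton→Charlie 3·24=72, Norris→Charlie 5·6=30, Holm→Alpha 8·24=192, Largo→Bravo 5·19=95. Service 457; fixed 2575; total 3032.
Option 2: {Alpha, Bravo}: Sutton→Alpha 5·17=85, Elton→Alpha 8·24=192, Norris→Alpha 9·6=54, Holm→Alpha 8·24=192, Largo→Bravo 5·19=95. Service 618; fixed 1773; total 2391.
Difference: |3032 − 2391| = 641.

Option 2 is cheaper by 641.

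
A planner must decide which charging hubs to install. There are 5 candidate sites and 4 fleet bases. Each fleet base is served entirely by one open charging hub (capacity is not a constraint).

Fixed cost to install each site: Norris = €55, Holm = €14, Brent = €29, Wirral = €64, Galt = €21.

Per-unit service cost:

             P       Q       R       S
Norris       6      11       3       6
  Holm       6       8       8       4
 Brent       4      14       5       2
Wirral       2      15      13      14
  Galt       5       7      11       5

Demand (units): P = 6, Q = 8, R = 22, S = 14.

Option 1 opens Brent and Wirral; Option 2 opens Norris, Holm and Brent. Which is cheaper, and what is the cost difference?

Option 1: {Brent, Wirral}: P→Wirral 2·6=12, Q→Brent 14·8=112, R→Brent 5·22=110, S→Brent 2·14=28. Service 262; fixed 93; total 355.
Option 2: {Norris, Holm, Brent}: P→Brent 4·6=24, Q→Holm 8·8=64, R→Norris 3·22=66, S→Brent 2·14=28. Service 182; fixed 98; total 280.
Difference: |355 − 280| = 75.

Option 2 is cheaper by 75.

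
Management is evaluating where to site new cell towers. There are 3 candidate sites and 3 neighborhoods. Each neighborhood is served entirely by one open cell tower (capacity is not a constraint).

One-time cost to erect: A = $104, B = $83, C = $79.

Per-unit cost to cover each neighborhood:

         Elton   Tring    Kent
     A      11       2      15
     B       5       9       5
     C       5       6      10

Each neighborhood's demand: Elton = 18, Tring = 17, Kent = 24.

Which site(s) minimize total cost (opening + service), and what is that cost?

Open A and B; minimum total cost 431.

For any fixed open set, each neighborhood goes to its cheapest open site; total = fixed + service.
{A, B}: Elton→B 5·18=90, Tring→A 2·17=34, Kent→B 5·24=120. Service 244; fixed 187; total 431.
{B}: service 363 + fixed 83 = 446
{B, C}: Elton→B 5·18=90, Tring→C 6·17=102, Kent→B 5·24=120. Service 312; fixed 162; total 474.
{A, B, C}: Elton→B 5·18=90, Tring→A 2·17=34, Kent→B 5·24=120. Service 244; fixed 266; total 510.
(All 7 nonempty subsets were checked; A and B is lowest.)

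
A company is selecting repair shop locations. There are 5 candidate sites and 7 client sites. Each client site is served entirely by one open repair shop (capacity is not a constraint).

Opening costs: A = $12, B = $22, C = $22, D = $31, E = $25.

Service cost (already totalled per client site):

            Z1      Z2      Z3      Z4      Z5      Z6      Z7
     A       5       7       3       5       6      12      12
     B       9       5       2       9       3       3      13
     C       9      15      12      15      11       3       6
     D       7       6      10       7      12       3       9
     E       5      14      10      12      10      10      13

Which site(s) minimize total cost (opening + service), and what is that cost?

For any fixed open set, each client site goes to its cheapest open site; total = fixed + service.
{A}: Z1→A 5, Z2→A 7, Z3→A 3, Z4→A 5, Z5→A 6, Z6→A 12, Z7→A 12. Service 50; fixed 12; total 62.
{B}: service 44 + fixed 22 = 66
{A, B}: service 35 + fixed 34 = 69
{A, B, C, D, E}: Z1→A 5, Z2→B 5, Z3→B 2, Z4→A 5, Z5→B 3, Z6→B 3, Z7→C 6. Service 29; fixed 112; total 141.
No other subset beats 62.

Open A only; minimum total cost 62.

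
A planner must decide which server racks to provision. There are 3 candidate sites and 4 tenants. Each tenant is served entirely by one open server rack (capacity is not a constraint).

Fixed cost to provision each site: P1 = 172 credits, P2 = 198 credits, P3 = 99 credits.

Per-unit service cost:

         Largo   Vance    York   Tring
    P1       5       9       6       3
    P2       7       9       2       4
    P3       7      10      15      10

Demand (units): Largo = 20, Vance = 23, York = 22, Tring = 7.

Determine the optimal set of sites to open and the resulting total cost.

For any fixed open set, each tenant goes to its cheapest open site; total = fixed + service.
{P2}: Largo→P2 7·20=140, Vance→P2 9·23=207, York→P2 2·22=44, Tring→P2 4·7=28. Service 419; fixed 198; total 617.
{P1}: Largo→P1 5·20=100, Vance→P1 9·23=207, York→P1 6·22=132, Tring→P1 3·7=21. Service 460; fixed 172; total 632.
{P2, P3}: Largo→P2 7·20=140, Vance→P2 9·23=207, York→P2 2·22=44, Tring→P2 4·7=28. Service 419; fixed 297; total 716.
{P1, P2, P3}: service 372 + fixed 469 = 841
(All 7 nonempty subsets were checked; P2 only is lowest.)

Open P2 only; minimum total cost 617.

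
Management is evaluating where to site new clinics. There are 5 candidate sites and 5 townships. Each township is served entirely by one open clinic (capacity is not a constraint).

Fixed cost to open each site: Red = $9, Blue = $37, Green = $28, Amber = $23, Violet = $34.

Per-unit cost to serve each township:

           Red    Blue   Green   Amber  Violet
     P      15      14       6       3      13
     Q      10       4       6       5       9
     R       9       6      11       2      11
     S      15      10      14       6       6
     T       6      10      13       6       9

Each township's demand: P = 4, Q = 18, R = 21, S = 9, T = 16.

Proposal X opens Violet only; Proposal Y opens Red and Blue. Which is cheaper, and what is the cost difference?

Proposal Y is cheaper by 191.

Proposal X: {Violet}: P→Violet 13·4=52, Q→Violet 9·18=162, R→Violet 11·21=231, S→Violet 6·9=54, T→Violet 9·16=144. Service 643; fixed 34; total 677.
Proposal Y: {Red, Blue}: P→Blue 14·4=56, Q→Blue 4·18=72, R→Blue 6·21=126, S→Blue 10·9=90, T→Red 6·16=96. Service 440; fixed 46; total 486.
Difference: |677 − 486| = 191.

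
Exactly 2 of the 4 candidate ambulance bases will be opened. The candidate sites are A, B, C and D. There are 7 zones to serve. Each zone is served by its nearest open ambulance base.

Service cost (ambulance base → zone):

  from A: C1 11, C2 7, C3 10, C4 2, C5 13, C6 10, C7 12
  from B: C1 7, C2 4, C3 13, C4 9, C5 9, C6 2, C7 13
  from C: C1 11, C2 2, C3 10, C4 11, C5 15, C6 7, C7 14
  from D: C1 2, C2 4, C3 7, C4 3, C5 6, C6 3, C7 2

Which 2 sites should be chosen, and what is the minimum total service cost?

Choose C and D; total service cost 25.

With exactly 2 open, each zone uses its cheapest among the chosen.
{C, D}: C1→D 2, C2→C 2, C3→D 7, C4→D 3, C5→D 6, C6→D 3, C7→D 2. Service cost 25.
{A, D}: service cost 26
{B, D}: service cost 26
Among all 6 size-2 choices, {C, D} is lowest.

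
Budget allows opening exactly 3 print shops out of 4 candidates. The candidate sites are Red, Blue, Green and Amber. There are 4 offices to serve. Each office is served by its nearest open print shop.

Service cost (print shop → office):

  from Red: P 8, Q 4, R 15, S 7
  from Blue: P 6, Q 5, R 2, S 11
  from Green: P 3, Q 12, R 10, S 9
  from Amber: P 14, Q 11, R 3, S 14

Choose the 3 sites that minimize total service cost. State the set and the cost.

Choose Red, Blue and Green; total service cost 16.

With exactly 3 open, each office uses its cheapest among the chosen.
{Red, Blue, Green}: P→Green 3, Q→Red 4, R→Blue 2, S→Red 7. Service cost 16.
{Red, Green, Amber}: service cost 17
{Red, Blue, Amber}: service cost 19
Among all 4 size-3 choices, {Red, Blue, Green} is lowest.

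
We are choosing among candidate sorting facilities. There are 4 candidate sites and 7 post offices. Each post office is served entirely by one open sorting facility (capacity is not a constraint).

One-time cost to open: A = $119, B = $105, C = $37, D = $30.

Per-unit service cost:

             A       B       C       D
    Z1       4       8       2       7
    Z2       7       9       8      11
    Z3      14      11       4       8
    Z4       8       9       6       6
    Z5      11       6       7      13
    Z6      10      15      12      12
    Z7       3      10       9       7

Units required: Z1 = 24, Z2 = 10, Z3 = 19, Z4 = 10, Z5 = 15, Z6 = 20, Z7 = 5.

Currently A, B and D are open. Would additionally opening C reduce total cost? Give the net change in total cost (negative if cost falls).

Current service cost with {A, B, D}: 683.
Adding C: each post office re-picks its cheapest; new service cost 559, saving 124.
Extra fixed cost: 37. Net change = 37 − 124 = -87.
(Totals: 937 → 850.)

Yes — net change −87 (cost falls by 87).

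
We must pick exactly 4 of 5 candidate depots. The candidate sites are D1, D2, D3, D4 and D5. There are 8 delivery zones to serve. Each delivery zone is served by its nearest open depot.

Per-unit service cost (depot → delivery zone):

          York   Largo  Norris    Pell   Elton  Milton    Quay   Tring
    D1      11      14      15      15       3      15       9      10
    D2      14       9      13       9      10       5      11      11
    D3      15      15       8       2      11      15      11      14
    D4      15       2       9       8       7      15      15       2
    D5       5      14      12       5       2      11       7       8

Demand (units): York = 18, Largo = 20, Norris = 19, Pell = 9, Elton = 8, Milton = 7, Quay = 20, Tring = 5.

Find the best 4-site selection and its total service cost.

Choose D2, D3, D4 and D5; total service cost 501.

With exactly 4 open, each delivery zone uses its cheapest among the chosen.
{D2, D3, D4, D5}: York→D5 5·18=90, Largo→D4 2·20=40, Norris→D3 8·19=152, Pell→D3 2·9=18, Elton→D5 2·8=16, Milton→D2 5·7=35, Quay→D5 7·20=140, Tring→D4 2·5=10. Service cost 501.
{D1, D3, D4, D5}: service cost 543
{D1, D2, D4, D5}: service cost 547
Among all 5 size-4 choices, {D2, D3, D4, D5} is lowest.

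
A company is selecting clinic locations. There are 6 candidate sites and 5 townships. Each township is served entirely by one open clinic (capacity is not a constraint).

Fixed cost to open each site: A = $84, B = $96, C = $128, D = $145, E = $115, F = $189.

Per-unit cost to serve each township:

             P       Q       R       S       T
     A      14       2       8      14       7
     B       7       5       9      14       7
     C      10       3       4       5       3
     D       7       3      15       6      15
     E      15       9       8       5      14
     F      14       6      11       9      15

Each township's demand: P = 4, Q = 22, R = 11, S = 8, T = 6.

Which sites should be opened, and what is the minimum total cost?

Open C only; minimum total cost 336.

For any fixed open set, each township goes to its cheapest open site; total = fixed + service.
{C}: P→C 10·4=40, Q→C 3·22=66, R→C 4·11=44, S→C 5·8=40, T→C 3·6=18. Service 208; fixed 128; total 336.
{A, C}: service 186 + fixed 212 = 398
{B, C}: service 196 + fixed 224 = 420
{A, B, C, D, E, F}: P→B 7·4=28, Q→A 2·22=44, R→C 4·11=44, S→C 5·8=40, T→C 3·6=18. Service 174; fixed 757; total 931.
No other subset beats 336.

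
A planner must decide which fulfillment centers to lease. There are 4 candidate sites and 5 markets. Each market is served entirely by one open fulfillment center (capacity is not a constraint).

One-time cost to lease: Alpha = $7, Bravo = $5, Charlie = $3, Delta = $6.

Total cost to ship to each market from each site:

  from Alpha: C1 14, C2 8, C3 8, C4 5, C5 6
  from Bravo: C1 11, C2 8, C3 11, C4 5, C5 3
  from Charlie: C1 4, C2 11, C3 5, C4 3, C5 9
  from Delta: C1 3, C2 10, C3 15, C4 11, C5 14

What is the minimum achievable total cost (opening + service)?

For any fixed open set, each market goes to its cheapest open site; total = fixed + service.
{Bravo, Charlie}: C1→Charlie 4, C2→Bravo 8, C3→Charlie 5, C4→Charlie 3, C5→Bravo 3. Service 23; fixed 8; total 31.
{Charlie}: service 32 + fixed 3 = 35
{Alpha, Charlie}: service 26 + fixed 10 = 36
{Alpha, Bravo, Charlie, Delta}: C1→Delta 3, C2→Alpha 8, C3→Charlie 5, C4→Charlie 3, C5→Bravo 3. Service 22; fixed 21; total 43.
(All 15 nonempty subsets were checked; Bravo and Charlie is lowest.)

Minimum total cost: 31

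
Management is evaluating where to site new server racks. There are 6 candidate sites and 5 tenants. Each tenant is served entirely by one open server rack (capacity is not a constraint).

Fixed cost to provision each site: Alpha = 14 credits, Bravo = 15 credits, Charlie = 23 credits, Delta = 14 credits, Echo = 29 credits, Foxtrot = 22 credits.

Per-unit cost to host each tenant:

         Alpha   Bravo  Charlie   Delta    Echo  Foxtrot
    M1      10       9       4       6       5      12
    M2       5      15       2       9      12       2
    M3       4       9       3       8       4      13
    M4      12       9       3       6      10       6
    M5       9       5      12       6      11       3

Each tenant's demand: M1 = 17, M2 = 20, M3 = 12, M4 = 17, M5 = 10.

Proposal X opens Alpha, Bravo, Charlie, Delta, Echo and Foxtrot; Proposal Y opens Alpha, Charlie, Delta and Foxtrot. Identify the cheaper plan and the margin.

Proposal Y is cheaper by 44.

Proposal X: {Alpha, Bravo, Charlie, Delta, Echo, Foxtrot}: M1→Charlie 4·17=68, M2→Charlie 2·20=40, M3→Charlie 3·12=36, M4→Charlie 3·17=51, M5→Foxtrot 3·10=30. Service 225; fixed 117; total 342.
Proposal Y: {Alpha, Charlie, Delta, Foxtrot}: M1→Charlie 4·17=68, M2→Charlie 2·20=40, M3→Charlie 3·12=36, M4→Charlie 3·17=51, M5→Foxtrot 3·10=30. Service 225; fixed 73; total 298.
Difference: |342 − 298| = 44.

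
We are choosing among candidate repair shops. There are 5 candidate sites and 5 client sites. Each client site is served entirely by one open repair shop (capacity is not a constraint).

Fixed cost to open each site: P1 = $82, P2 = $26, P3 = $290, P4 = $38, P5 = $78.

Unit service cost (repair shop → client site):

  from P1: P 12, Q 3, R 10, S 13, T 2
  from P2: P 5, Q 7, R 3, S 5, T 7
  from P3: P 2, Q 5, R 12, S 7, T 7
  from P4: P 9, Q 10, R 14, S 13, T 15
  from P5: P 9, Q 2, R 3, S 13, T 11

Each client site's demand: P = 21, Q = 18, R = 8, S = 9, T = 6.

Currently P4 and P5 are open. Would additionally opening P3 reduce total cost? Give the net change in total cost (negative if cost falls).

No — net change +65 (cost rises by 65).

Current service cost with {P4, P5}: 432.
Adding P3: each client site re-picks its cheapest; new service cost 207, saving 225.
Extra fixed cost: 290. Net change = 290 − 225 = 65.
(Totals: 548 → 613.)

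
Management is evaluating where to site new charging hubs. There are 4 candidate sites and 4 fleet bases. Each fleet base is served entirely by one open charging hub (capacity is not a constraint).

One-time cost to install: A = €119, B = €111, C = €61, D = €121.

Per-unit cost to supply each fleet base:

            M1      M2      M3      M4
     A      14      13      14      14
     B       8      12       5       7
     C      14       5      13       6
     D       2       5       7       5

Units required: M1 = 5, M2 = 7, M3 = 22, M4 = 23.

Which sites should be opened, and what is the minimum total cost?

Open D only; minimum total cost 435.

For any fixed open set, each fleet base goes to its cheapest open site; total = fixed + service.
{D}: M1→D 2·5=10, M2→D 5·7=35, M3→D 7·22=154, M4→D 5·23=115. Service 314; fixed 121; total 435.
{B, C}: service 323 + fixed 172 = 495
{C, D}: M1→D 2·5=10, M2→C 5·7=35, M3→D 7·22=154, M4→D 5·23=115. Service 314; fixed 182; total 496.
{A, B, C, D}: M1→D 2·5=10, M2→C 5·7=35, M3→B 5·22=110, M4→D 5·23=115. Service 270; fixed 412; total 682.
(All 15 nonempty subsets were checked; D only is lowest.)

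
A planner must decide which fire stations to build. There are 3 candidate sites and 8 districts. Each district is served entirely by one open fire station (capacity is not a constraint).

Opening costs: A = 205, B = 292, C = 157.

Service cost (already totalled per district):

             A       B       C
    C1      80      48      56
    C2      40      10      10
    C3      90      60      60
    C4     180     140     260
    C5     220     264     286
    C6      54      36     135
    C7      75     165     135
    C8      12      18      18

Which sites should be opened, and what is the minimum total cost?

For any fixed open set, each district goes to its cheapest open site; total = fixed + service.
{A}: C1→A 80, C2→A 40, C3→A 90, C4→A 180, C5→A 220, C6→A 54, C7→A 75, C8→A 12. Service 751; fixed 205; total 956.
{A, C}: service 667 + fixed 362 = 1029
{B}: C1→B 48, C2→B 10, C3→B 60, C4→B 140, C5→B 264, C6→B 36, C7→B 165, C8→B 18. Service 741; fixed 292; total 1033.
{A, B, C}: C1→B 48, C2→B 10, C3→B 60, C4→B 140, C5→A 220, C6→B 36, C7→A 75, C8→A 12. Service 601; fixed 654; total 1255.
No other subset beats 956.

Open A only; minimum total cost 956.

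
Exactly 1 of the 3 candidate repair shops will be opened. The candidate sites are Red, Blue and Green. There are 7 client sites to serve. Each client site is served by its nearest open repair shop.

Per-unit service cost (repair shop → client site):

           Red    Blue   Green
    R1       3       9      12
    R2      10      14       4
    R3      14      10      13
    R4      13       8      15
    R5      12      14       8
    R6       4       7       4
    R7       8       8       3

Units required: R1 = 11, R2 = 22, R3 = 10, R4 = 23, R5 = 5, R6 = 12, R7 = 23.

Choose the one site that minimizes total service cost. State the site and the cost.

Choose Green only; total service cost 852.

With exactly 1 open, each client site uses its cheapest among the chosen.
{Green}: R1→Green 12·11=132, R2→Green 4·22=88, R3→Green 13·10=130, R4→Green 15·23=345, R5→Green 8·5=40, R6→Green 4·12=48, R7→Green 3·23=69. Service cost 852.
{Red}: service cost 984
{Blue}: service cost 1029
Among all 3 size-1 choices, {Green} is lowest.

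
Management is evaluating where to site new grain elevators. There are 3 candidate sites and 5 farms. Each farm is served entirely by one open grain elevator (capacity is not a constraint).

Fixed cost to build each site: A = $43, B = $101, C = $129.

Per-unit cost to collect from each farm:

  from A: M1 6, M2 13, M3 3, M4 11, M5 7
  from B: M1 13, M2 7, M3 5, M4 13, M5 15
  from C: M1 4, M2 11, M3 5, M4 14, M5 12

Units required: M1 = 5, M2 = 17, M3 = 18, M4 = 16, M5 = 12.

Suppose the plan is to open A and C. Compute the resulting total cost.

Total cost: 693

Each farm is assigned to its cheapest site among the open ones.
{A, C}: M1→C 4·5=20, M2→C 11·17=187, M3→A 3·18=54, M4→A 11·16=176, M5→A 7·12=84. Service 521; fixed 172; total 693.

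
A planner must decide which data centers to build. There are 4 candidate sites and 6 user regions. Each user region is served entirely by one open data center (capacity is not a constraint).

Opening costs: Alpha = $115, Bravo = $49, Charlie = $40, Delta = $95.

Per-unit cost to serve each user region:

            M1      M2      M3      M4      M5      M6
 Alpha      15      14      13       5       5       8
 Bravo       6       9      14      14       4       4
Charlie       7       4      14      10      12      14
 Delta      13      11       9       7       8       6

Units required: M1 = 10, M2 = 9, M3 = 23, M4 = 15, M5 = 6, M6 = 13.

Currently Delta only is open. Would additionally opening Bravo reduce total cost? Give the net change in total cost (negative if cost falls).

Current service cost with {Delta}: 667.
Adding Bravo: each user region re-picks its cheapest; new service cost 529, saving 138.
Extra fixed cost: 49. Net change = 49 − 138 = -89.
(Totals: 762 → 673.)

Yes — net change −89 (cost falls by 89).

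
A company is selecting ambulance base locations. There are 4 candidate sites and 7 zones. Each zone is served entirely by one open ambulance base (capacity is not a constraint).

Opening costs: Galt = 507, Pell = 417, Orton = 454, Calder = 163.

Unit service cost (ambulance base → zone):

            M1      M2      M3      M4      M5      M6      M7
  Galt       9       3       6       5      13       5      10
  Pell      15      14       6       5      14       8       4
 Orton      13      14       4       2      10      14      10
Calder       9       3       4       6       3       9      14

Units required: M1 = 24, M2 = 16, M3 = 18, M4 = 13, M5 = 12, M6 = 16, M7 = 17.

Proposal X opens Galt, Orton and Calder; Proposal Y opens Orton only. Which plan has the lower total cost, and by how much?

Proposal Y is cheaper by 170.

Proposal X: {Galt, Orton, Calder}: M1→Galt 9·24=216, M2→Galt 3·16=48, M3→Orton 4·18=72, M4→Orton 2·13=26, M5→Calder 3·12=36, M6→Galt 5·16=80, M7→Galt 10·17=170. Service 648; fixed 1124; total 1772.
Proposal Y: {Orton}: M1→Orton 13·24=312, M2→Orton 14·16=224, M3→Orton 4·18=72, M4→Orton 2·13=26, M5→Orton 10·12=120, M6→Orton 14·16=224, M7→Orton 10·17=170. Service 1148; fixed 454; total 1602.
Difference: |1772 − 1602| = 170.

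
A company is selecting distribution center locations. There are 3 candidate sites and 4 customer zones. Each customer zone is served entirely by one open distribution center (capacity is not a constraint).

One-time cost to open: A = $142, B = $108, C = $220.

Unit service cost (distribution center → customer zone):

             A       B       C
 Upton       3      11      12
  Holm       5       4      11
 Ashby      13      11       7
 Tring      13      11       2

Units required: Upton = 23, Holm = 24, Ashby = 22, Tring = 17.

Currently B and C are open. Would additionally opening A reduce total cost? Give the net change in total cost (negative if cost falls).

Yes — net change −42 (cost falls by 42).

Current service cost with {B, C}: 537.
Adding A: each customer zone re-picks its cheapest; new service cost 353, saving 184.
Extra fixed cost: 142. Net change = 142 − 184 = -42.
(Totals: 865 → 823.)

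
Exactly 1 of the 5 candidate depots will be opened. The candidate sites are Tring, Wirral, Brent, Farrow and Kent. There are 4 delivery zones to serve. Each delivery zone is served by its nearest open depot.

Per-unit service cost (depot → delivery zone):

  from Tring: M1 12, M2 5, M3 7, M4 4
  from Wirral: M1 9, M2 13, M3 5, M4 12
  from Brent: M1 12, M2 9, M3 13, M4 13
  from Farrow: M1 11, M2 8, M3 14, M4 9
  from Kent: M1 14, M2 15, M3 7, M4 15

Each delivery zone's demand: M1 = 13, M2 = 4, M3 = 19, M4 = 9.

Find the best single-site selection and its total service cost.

With exactly 1 open, each delivery zone uses its cheapest among the chosen.
{Tring}: M1→Tring 12·13=156, M2→Tring 5·4=20, M3→Tring 7·19=133, M4→Tring 4·9=36. Service cost 345.
{Wirral}: service cost 372
{Kent}: service cost 510
Among all 5 size-1 choices, {Tring} is lowest.

Choose Tring only; total service cost 345.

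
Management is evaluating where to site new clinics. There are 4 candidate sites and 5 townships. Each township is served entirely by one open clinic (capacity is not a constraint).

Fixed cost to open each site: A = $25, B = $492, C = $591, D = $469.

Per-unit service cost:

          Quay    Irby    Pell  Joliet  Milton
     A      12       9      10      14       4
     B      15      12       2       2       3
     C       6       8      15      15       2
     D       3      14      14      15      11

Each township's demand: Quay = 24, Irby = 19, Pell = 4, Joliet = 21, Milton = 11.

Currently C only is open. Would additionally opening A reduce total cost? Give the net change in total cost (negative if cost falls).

Current service cost with {C}: 693.
Adding A: each township re-picks its cheapest; new service cost 652, saving 41.
Extra fixed cost: 25. Net change = 25 − 41 = -16.
(Totals: 1284 → 1268.)

Yes — net change −16 (cost falls by 16).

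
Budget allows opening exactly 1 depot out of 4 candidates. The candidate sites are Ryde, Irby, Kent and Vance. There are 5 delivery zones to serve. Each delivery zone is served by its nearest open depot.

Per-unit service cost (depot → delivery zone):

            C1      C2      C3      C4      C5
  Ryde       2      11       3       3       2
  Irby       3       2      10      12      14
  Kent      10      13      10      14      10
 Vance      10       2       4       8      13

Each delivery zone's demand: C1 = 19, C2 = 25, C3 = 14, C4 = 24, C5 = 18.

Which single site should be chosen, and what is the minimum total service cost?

Choose Ryde only; total service cost 463.

With exactly 1 open, each delivery zone uses its cheapest among the chosen.
{Ryde}: C1→Ryde 2·19=38, C2→Ryde 11·25=275, C3→Ryde 3·14=42, C4→Ryde 3·24=72, C5→Ryde 2·18=36. Service cost 463.
{Vance}: service cost 722
{Irby}: service cost 787
Among all 4 size-1 choices, {Ryde} is lowest.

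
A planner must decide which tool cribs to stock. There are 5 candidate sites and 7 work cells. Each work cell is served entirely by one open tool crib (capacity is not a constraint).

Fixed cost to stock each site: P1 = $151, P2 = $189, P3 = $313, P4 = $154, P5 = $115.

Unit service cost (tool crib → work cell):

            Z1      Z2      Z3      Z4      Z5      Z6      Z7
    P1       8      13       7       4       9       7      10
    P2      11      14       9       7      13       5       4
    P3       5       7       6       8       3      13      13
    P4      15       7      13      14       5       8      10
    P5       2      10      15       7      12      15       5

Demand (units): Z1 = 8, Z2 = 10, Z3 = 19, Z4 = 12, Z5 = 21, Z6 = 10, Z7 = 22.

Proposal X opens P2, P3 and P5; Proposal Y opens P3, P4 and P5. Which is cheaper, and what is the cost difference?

Proposal X: {P2, P3, P5}: Z1→P5 2·8=16, Z2→P3 7·10=70, Z3→P3 6·19=114, Z4→P2 7·12=84, Z5→P3 3·21=63, Z6→P2 5·10=50, Z7→P2 4·22=88. Service 485; fixed 617; total 1102.
Proposal Y: {P3, P4, P5}: Z1→P5 2·8=16, Z2→P3 7·10=70, Z3→P3 6·19=114, Z4→P5 7·12=84, Z5→P3 3·21=63, Z6→P4 8·10=80, Z7→P5 5·22=110. Service 537; fixed 582; total 1119.
Difference: |1102 − 1119| = 17.

Proposal X is cheaper by 17.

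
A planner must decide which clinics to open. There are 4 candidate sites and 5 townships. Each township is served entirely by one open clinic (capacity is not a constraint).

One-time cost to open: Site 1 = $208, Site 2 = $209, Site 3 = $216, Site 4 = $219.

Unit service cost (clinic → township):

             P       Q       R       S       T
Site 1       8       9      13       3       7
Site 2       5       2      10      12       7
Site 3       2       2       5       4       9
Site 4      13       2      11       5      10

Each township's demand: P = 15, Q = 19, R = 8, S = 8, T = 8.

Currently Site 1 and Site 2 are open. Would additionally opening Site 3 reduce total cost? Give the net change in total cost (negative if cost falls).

No — net change +131 (cost rises by 131).

Current service cost with {Site 1, Site 2}: 273.
Adding Site 3: each township re-picks its cheapest; new service cost 188, saving 85.
Extra fixed cost: 216. Net change = 216 − 85 = 131.
(Totals: 690 → 821.)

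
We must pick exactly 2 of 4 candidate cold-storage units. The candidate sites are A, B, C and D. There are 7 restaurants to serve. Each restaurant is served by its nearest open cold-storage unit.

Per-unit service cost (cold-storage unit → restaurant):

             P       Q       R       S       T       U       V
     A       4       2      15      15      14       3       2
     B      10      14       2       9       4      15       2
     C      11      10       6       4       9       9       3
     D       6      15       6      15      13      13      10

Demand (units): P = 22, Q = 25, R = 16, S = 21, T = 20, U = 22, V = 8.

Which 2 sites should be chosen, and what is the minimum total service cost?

Choose A and B; total service cost 521.

With exactly 2 open, each restaurant uses its cheapest among the chosen.
{A, B}: P→A 4·22=88, Q→A 2·25=50, R→B 2·16=32, S→B 9·21=189, T→B 4·20=80, U→A 3·22=66, V→A 2·8=16. Service cost 521.
{A, C}: service cost 580
{B, C}: service cost 880
Among all 6 size-2 choices, {A, B} is lowest.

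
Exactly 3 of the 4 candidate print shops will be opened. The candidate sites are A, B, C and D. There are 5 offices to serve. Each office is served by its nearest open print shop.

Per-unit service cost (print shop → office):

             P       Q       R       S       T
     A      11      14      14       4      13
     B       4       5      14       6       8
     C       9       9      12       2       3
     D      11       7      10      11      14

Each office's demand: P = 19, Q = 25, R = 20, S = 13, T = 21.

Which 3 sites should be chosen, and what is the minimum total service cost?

Choose B, C and D; total service cost 490.

With exactly 3 open, each office uses its cheapest among the chosen.
{B, C, D}: P→B 4·19=76, Q→B 5·25=125, R→D 10·20=200, S→C 2·13=26, T→C 3·21=63. Service cost 490.
{A, B, C}: service cost 530
{A, B, D}: service cost 621
Among all 4 size-3 choices, {B, C, D} is lowest.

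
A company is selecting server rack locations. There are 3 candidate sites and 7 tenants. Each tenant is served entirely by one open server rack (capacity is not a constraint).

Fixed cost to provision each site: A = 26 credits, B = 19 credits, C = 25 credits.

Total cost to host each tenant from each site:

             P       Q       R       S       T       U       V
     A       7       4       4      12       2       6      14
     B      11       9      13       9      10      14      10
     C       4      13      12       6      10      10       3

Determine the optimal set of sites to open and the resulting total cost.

For any fixed open set, each tenant goes to its cheapest open site; total = fixed + service.
{A}: P→A 7, Q→A 4, R→A 4, S→A 12, T→A 2, U→A 6, V→A 14. Service 49; fixed 26; total 75.
{A, C}: service 29 + fixed 51 = 80
{C}: service 58 + fixed 25 = 83
{A, B, C}: service 29 + fixed 70 = 99
(All 7 nonempty subsets were checked; A only is lowest.)

Open A only; minimum total cost 75.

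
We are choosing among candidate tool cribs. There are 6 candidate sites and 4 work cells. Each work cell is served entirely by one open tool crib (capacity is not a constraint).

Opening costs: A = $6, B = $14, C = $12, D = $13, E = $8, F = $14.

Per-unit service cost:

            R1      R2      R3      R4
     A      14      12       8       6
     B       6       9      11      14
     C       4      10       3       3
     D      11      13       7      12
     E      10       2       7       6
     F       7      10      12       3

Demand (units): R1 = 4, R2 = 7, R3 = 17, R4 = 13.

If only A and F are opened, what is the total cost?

Each work cell is assigned to its cheapest site among the open ones.
{A, F}: R1→F 7·4=28, R2→F 10·7=70, R3→A 8·17=136, R4→F 3·13=39. Service 273; fixed 20; total 293.

Total cost: 293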